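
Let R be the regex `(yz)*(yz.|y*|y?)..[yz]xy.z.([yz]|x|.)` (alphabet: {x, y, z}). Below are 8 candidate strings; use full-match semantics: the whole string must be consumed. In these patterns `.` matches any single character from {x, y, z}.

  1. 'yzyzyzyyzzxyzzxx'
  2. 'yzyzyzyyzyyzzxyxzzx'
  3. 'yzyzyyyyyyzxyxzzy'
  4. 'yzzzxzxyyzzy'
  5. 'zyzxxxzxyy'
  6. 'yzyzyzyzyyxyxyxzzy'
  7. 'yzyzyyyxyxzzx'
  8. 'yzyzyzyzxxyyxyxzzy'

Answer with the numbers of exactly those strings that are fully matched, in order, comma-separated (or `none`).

1 → match
2 → no match
3 → match
4 → match
5 → no match
6 → match
7 → match
8 → match

1, 3, 4, 6, 7, 8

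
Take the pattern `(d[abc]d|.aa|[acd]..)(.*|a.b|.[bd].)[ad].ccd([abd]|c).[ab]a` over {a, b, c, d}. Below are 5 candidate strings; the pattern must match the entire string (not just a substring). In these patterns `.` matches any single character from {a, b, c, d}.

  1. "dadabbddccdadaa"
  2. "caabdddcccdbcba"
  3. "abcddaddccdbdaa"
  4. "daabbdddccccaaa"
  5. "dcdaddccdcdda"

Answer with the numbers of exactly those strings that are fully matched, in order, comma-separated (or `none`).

1 → match
2 → match
3 → match
4 → no match
5 → no match

1, 2, 3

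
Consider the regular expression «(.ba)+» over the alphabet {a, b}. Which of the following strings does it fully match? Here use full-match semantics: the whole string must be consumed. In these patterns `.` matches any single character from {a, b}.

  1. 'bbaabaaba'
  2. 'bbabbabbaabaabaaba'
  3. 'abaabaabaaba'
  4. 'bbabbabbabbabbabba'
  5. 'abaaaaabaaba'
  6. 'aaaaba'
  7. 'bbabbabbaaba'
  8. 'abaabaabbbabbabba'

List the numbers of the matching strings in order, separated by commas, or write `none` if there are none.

1, 2, 3, 4, 7

1 → match
2 → match
3 → match
4 → match
5 → no match
6 → no match
7 → match
8 → no match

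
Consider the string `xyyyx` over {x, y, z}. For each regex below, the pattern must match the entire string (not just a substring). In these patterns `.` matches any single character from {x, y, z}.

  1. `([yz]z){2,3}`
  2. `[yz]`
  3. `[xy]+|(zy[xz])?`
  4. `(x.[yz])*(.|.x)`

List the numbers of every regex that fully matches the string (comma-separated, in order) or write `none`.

3, 4

1 → no match — must end with `z`
2 → no match
3 → match
4 → match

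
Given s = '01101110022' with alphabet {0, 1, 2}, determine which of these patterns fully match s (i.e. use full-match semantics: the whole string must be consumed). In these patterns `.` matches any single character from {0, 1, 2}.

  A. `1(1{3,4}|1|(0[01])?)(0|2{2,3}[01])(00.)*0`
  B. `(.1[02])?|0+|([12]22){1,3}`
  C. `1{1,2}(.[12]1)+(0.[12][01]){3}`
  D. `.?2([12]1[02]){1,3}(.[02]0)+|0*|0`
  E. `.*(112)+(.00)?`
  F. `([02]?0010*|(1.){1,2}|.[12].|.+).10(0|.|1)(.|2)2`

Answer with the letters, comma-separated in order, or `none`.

A → no match — must start with '1'
B → no match
C → no match — must start with '1'
D → no match
E → no match
F → match

F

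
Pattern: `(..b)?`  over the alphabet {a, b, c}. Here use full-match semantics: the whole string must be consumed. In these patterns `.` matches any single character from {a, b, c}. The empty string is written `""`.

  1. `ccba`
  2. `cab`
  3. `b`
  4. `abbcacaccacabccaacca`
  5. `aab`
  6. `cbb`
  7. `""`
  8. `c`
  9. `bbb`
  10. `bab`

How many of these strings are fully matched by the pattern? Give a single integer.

6

1 → no match
2 → match
3 → no match
4 → no match
5 → match
6 → match
7 → match
8 → no match
9 → match
10 → match
Total matched: 6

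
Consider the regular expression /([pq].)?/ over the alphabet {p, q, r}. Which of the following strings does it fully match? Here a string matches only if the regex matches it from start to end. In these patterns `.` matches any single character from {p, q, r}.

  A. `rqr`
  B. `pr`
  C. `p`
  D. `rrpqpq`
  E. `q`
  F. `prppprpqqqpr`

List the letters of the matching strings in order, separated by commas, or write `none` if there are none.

A → no match
B → match
C → no match
D → no match
E → no match
F → no match

B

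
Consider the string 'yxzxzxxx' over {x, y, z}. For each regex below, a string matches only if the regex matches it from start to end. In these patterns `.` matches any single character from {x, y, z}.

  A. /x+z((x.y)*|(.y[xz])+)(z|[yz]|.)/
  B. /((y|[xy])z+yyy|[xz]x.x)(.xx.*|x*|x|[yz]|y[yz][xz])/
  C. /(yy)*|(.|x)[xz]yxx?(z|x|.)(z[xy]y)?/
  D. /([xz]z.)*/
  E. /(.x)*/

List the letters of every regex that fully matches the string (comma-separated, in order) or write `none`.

E

A → no match — must start with 'x'
B → no match
C → no match
D → no match
E → match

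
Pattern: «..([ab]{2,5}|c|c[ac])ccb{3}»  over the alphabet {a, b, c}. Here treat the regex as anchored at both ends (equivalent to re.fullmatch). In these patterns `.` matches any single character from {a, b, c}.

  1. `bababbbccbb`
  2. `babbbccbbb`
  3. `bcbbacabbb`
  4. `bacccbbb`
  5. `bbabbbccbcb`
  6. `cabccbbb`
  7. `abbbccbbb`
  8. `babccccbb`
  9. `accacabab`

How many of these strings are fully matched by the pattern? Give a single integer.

3

1. `bababbbccbb` → no match
2. `babbbccbbb` → match
3. `bcbbacabbb` → no match
4. `bacccbbb` → match
5. `bbabbbccbcb` → no match
6. `cabccbbb` → no match
7. `abbbccbbb` → match
8. `babccccbb` → no match
9. `accacabab` → no match
Total matched: 3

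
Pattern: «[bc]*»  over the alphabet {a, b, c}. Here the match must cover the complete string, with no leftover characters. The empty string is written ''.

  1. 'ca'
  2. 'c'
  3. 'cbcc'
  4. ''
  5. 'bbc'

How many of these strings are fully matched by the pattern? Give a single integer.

1 → no match
2 → match
3 → match
4 → match
5 → match
Total matched: 4

4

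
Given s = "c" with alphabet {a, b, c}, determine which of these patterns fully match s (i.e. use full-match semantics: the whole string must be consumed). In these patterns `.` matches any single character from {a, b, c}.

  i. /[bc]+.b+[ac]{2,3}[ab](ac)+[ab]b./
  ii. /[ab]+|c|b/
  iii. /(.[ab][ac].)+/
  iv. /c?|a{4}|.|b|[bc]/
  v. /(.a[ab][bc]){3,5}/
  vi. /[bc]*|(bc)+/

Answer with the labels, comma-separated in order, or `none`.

ii, iv, vi

i → no match
ii → match
iii → no match
iv → match
v → no match
vi → match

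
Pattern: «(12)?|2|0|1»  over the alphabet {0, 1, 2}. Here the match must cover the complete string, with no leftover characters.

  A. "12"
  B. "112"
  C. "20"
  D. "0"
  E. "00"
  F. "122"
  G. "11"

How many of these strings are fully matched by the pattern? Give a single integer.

A. "12" → match
B. "112" → no match
C. "20" → no match
D. "0" → match
E. "00" → no match
F. "122" → no match
G. "11" → no match
Total matched: 2

2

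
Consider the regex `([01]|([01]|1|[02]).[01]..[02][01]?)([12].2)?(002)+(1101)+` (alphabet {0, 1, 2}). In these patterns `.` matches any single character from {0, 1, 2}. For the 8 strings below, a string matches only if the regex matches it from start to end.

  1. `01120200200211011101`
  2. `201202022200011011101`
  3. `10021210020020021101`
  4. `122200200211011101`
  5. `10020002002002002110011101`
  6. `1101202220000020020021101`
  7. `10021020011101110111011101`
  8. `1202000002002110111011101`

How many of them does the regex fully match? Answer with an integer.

1 → match
2 → no match
3 → match
4 → match
5 → no match
6 → no match
7 → no match
8 → match
Total matched: 4

4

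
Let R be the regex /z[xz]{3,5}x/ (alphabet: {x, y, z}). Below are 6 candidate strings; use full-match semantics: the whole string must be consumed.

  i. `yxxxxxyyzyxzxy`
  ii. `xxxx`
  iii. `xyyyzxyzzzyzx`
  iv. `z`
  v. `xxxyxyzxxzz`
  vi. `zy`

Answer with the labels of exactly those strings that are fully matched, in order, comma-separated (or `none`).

i → no match — must start with `z`
ii. `xxxx` → no match — must start with `z`
iii → no match — must start with `z`
iv. `z` → no match — must end with `x`
v. `xxxyxyzxxzz` → no match — must start with `z`
vi. `zy` → no match — must end with `x`

none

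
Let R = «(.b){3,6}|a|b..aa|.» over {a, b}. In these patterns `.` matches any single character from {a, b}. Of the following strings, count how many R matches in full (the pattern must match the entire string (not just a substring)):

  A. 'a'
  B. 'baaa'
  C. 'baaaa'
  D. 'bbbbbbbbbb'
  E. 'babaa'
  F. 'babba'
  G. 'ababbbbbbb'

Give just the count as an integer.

A → match
B → no match
C → match
D → match
E → match
F → no match
G → match
Total matched: 5

5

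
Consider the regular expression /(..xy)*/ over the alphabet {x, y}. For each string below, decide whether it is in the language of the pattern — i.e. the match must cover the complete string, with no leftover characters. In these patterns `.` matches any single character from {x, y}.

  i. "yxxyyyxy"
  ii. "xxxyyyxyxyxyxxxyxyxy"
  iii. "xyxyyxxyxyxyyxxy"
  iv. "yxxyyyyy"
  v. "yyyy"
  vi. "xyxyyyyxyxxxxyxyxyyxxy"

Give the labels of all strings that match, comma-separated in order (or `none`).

i. "yxxyyyxy" → match
ii → match
iii → match
iv. "yxxyyyyy" → no match
v. "yyyy" → no match
vi → no match

i, ii, iii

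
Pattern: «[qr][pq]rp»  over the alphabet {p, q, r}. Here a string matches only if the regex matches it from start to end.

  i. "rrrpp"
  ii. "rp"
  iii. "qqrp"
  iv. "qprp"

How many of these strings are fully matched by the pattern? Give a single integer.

2

i → no match — must end with "rp"
ii → no match
iii → match
iv → match
Total matched: 2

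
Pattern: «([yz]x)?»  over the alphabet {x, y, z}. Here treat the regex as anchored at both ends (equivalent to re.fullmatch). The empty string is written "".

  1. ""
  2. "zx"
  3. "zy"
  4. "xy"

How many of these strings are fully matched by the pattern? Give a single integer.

1. "" → match
2. "zx" → match
3. "zy" → no match
4. "xy" → no match
Total matched: 2

2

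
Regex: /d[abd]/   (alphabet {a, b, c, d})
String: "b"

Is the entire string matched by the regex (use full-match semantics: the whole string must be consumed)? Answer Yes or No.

No

Every match must start with "d", but "b" does not.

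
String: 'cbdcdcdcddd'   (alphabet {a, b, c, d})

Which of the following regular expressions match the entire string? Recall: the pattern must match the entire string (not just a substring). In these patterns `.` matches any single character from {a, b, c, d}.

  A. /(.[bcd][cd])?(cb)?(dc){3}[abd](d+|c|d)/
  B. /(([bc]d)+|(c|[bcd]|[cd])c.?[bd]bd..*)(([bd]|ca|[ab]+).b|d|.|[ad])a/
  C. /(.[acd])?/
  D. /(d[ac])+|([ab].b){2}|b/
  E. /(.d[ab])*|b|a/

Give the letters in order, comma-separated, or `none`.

A → match
B → no match — must end with 'a'
C → no match
D → no match
E → no match

A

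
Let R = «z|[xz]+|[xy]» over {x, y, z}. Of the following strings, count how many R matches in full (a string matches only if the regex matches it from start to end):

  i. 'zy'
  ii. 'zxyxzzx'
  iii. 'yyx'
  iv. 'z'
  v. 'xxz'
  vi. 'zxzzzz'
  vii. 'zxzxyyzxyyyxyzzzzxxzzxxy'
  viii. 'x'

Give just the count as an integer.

4

i → no match
ii → no match
iii → no match
iv → match
v → match
vi → match
vii → no match
viii → match
Total matched: 4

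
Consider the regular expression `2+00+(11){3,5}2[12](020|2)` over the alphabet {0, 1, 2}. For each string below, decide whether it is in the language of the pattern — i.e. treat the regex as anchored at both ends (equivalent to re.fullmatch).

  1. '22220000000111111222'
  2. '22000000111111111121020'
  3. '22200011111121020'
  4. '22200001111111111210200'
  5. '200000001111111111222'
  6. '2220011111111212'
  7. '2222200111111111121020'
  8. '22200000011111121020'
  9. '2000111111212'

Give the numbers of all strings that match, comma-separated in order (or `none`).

1 → match
2 → match
3 → match
4 → no match
5 → match
6 → match
7 → match
8 → match
9 → match

1, 2, 3, 5, 6, 7, 8, 9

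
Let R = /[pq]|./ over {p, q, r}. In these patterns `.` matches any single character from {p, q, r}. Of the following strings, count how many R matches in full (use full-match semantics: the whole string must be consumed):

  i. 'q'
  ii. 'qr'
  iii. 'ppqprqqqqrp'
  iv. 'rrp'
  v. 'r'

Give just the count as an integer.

2

i. 'q' → match
ii. 'qr' → no match
iii. 'ppqprqqqqrp' → no match
iv. 'rrp' → no match
v. 'r' → match
Total matched: 2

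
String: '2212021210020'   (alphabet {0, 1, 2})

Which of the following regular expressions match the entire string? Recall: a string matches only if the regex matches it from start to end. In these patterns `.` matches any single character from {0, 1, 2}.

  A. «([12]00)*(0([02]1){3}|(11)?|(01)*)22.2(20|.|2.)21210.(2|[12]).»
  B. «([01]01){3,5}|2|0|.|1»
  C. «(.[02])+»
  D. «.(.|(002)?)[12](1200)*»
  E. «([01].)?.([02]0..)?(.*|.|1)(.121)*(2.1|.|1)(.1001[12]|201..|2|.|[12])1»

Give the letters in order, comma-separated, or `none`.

A → match
B → no match
C → no match
D → no match
E → no match — must end with '1'

A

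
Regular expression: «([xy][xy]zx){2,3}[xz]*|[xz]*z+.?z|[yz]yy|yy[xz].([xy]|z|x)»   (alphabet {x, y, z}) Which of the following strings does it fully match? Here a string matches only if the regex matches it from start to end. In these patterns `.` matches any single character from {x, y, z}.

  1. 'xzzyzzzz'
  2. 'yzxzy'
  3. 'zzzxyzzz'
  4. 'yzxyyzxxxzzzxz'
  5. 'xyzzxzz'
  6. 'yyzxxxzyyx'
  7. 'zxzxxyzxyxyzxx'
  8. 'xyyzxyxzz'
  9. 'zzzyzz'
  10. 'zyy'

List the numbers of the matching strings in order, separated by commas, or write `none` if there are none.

1 → no match
2 → no match
3 → no match
4 → no match
5 → no match
6 → no match
7 → no match
8 → no match
9 → no match
10 → match

10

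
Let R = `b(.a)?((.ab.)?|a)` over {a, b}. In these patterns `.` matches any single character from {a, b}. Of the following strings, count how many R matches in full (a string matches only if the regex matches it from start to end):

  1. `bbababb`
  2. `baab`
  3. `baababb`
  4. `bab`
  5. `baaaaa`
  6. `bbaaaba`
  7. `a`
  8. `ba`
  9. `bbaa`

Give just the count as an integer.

1 → match
2 → no match
3 → match
4 → no match
5 → no match
6 → match
7 → no match — must start with `b`
8 → match
9 → match
Total matched: 5

5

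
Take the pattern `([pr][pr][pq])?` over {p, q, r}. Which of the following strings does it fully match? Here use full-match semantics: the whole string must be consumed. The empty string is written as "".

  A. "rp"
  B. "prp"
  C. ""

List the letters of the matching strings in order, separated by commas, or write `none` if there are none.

B, C

A → no match
B → match
C → match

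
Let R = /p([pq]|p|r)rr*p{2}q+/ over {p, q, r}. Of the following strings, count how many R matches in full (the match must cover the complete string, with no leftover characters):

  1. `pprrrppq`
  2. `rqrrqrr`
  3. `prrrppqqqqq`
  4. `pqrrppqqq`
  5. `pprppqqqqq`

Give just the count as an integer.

4

1 → match
2 → no match — must start with `p`
3 → match
4 → match
5 → match
Total matched: 4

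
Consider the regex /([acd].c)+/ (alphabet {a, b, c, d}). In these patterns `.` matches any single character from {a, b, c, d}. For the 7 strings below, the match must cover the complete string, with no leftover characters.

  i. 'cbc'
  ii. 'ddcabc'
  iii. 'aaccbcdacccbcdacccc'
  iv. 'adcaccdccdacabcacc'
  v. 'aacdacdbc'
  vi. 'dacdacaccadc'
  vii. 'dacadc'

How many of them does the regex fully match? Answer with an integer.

6

i. 'cbc' → match
ii. 'ddcabc' → match
iii → no match
iv → match
v. 'aacdacdbc' → match
vi. 'dacdacaccadc' → match
vii. 'dacadc' → match
Total matched: 6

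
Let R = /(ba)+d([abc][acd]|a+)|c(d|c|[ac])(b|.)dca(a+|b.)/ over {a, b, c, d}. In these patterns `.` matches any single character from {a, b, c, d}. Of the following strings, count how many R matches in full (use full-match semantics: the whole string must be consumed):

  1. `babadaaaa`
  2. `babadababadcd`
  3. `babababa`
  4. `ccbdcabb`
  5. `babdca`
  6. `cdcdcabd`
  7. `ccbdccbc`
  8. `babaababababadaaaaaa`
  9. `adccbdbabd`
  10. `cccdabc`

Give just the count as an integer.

1. `babadaaaa` → match
2 → no match
3. `babababa` → no match
4. `ccbdcabb` → match
5. `babdca` → no match
6. `cdcdcabd` → match
7. `ccbdccbc` → no match
8 → no match
9. `adccbdbabd` → no match
10. `cccdabc` → no match
Total matched: 3

3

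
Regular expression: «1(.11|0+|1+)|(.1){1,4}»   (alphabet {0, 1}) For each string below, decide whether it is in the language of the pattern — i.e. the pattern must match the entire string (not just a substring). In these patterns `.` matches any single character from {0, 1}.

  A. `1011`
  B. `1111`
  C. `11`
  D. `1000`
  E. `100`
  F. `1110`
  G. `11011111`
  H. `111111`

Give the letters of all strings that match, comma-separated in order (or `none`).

A, B, C, D, E, G, H

A → match
B → match
C → match
D → match
E → match
F → no match
G → match
H → match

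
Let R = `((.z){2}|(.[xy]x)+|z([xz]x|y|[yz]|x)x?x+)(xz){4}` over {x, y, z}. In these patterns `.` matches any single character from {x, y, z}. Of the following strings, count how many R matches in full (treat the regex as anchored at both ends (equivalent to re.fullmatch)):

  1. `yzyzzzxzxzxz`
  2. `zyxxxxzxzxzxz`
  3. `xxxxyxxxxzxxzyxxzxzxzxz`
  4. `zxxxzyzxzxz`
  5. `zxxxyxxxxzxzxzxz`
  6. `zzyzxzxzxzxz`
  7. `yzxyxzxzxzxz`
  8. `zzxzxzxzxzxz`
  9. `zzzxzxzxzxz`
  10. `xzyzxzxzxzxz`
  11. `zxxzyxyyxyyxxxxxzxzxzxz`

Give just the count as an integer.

6

1 → no match
2 → match
3 → match
4 → no match
5 → no match
6 → match
7 → no match
8 → match
9 → no match
10 → match
11 → match
Total matched: 6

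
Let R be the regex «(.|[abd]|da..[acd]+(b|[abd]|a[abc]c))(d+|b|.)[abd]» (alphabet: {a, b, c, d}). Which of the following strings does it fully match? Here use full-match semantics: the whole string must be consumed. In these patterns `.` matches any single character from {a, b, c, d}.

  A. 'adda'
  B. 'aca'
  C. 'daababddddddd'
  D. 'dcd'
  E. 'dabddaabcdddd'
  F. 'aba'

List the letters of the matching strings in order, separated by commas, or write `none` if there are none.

A, B, C, D, E, F

A → match
B → match
C → match
D → match
E → match
F → match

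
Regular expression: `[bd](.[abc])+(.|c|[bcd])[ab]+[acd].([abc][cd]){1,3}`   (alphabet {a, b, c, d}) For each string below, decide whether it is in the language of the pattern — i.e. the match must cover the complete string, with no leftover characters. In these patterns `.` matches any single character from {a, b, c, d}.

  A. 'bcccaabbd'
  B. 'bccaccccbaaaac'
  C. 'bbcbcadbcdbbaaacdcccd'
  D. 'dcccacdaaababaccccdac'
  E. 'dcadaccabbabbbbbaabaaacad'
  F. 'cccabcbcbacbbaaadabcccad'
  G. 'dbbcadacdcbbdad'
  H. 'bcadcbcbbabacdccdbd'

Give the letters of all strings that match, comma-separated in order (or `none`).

A → match
B → match
C → no match
D → no match
E → match
F → no match
G → no match
H → no match

A, B, E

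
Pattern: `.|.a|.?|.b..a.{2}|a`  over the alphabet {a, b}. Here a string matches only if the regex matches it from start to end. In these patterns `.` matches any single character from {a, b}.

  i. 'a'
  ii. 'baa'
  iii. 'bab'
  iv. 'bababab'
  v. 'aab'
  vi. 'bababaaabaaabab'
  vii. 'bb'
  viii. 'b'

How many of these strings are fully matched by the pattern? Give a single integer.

2

i → match
ii → no match
iii → no match
iv → no match
v → no match
vi → no match
vii → no match
viii → match
Total matched: 2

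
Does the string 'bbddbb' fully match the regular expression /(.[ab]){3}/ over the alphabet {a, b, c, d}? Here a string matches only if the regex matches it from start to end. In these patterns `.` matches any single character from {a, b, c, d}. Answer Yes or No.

No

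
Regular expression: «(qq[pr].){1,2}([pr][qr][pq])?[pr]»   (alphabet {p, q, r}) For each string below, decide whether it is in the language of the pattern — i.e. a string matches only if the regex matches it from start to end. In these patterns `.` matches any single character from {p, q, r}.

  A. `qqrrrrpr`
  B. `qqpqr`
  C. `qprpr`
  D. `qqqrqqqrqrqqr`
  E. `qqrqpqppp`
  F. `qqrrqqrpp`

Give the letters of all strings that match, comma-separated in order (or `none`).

A, B, F

A → match
B → match
C → no match — must start with `qq`
D → no match
E → no match
F → match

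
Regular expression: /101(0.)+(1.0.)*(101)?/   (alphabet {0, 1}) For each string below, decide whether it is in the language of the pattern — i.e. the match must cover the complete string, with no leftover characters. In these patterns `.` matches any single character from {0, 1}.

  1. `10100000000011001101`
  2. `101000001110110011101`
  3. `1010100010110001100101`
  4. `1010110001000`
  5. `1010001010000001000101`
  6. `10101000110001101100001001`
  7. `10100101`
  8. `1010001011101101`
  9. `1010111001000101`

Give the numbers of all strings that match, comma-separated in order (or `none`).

1, 2, 3, 4, 5, 7, 8, 9

1 → match
2 → match
3 → match
4 → match
5 → match
6 → no match
7 → match
8 → match
9 → match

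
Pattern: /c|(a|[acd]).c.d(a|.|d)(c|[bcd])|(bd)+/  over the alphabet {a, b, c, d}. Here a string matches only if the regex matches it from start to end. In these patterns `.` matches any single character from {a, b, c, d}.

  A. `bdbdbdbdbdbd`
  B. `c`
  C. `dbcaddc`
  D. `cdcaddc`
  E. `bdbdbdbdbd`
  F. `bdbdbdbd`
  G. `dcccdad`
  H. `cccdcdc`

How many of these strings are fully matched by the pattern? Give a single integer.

7

A → match
B → match
C → match
D → match
E → match
F → match
G → match
H → no match
Total matched: 7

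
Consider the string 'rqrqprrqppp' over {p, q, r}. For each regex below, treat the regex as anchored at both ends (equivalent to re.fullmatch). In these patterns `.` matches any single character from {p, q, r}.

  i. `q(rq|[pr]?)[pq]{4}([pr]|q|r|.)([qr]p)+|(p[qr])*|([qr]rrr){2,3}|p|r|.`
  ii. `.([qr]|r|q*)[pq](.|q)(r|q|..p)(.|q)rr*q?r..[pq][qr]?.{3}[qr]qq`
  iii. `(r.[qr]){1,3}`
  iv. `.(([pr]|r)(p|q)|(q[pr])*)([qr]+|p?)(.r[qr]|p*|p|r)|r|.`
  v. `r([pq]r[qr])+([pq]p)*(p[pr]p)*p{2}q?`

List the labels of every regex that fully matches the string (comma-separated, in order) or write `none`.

i → no match
ii → no match — must end with 'qq'
iii → no match
iv → match
v → match

iv, v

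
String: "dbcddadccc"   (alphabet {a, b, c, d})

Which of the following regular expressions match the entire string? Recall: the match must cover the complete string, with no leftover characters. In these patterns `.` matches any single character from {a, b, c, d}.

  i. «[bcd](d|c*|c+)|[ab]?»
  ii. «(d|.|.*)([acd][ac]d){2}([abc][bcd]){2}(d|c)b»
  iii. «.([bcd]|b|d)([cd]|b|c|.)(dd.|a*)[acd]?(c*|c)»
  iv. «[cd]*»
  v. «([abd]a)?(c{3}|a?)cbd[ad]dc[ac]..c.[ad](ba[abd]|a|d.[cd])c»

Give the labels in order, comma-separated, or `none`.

iii

i → no match
ii → no match — must end with "b"
iii → match
iv → no match
v → no match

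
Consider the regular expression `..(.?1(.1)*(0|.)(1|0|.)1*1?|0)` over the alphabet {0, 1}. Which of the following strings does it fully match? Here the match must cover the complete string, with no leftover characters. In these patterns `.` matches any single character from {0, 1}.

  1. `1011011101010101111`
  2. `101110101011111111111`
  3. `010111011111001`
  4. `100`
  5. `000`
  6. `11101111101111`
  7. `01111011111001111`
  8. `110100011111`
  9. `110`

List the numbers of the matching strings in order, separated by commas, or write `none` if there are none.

1 → match
2 → match
3 → match
4. `100` → match
5. `000` → match
6 → match
7 → match
8. `110100011111` → no match
9. `110` → match

1, 2, 3, 4, 5, 6, 7, 9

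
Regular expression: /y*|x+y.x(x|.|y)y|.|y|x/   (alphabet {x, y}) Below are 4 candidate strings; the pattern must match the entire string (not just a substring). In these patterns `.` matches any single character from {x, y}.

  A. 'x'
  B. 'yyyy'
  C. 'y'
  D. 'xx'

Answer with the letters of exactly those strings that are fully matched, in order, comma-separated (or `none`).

A, B, C

A → match
B → match
C → match
D → no match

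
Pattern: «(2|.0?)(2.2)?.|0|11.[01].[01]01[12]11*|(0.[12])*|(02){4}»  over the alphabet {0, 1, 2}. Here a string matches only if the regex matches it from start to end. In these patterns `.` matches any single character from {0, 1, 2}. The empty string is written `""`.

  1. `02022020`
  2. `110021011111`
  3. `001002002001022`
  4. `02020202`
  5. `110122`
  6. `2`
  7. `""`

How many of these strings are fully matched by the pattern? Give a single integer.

1 → no match
2 → match
3 → match
4 → match
5 → no match
6 → no match
7 → match
Total matched: 4

4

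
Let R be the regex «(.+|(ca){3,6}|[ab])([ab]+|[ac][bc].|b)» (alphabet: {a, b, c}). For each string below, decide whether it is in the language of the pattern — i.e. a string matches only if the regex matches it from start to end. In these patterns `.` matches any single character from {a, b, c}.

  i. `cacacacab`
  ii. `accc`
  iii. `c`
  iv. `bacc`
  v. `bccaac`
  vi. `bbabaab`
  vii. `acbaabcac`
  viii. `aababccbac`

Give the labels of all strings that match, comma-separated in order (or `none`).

i, ii, iv, vi

i. `cacacacab` → match
ii. `accc` → match
iii. `c` → no match
iv. `bacc` → match
v. `bccaac` → no match
vi. `bbabaab` → match
vii. `acbaabcac` → no match
viii. `aababccbac` → no match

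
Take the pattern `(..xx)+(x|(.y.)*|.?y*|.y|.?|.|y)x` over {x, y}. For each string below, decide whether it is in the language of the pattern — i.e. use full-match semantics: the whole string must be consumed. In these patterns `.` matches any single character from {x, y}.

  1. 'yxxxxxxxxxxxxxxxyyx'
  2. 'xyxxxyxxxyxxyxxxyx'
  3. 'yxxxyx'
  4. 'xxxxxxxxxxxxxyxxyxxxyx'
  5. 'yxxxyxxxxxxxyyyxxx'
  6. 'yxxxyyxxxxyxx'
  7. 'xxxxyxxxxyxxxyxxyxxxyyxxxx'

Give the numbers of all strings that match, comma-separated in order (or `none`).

1, 2, 3, 4, 7

1 → match
2 → match
3 → match
4 → match
5 → no match
6 → no match
7 → match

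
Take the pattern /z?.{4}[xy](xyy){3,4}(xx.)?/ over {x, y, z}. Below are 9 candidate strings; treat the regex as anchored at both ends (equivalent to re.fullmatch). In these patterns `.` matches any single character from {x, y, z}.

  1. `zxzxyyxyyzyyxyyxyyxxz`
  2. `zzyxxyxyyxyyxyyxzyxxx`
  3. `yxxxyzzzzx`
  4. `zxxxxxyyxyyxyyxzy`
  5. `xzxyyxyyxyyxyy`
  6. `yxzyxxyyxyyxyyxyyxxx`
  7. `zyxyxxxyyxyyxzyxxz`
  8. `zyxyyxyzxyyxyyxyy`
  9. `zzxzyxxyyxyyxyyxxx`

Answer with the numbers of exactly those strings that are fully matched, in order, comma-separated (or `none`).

1 → no match
2 → no match
3. `yxxxyzzzzx` → no match
4 → no match
5 → match
6 → match
7 → no match
8 → no match
9 → match

5, 6, 9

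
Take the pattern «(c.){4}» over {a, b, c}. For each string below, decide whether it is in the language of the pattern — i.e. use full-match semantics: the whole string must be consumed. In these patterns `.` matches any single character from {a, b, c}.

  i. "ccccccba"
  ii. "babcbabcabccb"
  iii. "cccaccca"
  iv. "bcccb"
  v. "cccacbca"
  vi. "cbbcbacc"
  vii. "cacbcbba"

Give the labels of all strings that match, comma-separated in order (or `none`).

iii, v

i → no match
ii → no match — must start with "c"
iii → match
iv → no match — must start with "c"
v → match
vi → no match
vii → no match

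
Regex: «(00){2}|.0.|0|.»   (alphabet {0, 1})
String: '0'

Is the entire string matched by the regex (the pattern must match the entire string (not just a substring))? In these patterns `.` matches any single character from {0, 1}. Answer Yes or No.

Yes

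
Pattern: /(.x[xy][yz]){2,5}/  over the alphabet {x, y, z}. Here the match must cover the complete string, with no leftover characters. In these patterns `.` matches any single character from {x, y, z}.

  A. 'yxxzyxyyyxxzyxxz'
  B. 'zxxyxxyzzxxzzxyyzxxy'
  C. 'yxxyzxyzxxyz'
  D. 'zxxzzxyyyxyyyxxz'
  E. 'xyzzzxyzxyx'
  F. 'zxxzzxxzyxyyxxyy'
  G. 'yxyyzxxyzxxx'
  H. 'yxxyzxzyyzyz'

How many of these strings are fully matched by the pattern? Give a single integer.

5

A → match
B → match
C. 'yxxyzxyzxxyz' → match
D → match
E. 'xyzzzxyzxyx' → no match
F → match
G. 'yxyyzxxyzxxx' → no match
H. 'yxxyzxzyyzyz' → no match
Total matched: 5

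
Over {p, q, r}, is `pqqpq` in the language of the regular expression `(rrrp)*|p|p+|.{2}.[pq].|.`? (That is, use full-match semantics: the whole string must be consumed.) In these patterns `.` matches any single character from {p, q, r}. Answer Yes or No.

Yes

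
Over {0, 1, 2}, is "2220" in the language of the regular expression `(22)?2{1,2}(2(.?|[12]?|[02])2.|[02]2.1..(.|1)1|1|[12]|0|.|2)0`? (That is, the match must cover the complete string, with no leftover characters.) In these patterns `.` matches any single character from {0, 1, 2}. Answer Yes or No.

Yes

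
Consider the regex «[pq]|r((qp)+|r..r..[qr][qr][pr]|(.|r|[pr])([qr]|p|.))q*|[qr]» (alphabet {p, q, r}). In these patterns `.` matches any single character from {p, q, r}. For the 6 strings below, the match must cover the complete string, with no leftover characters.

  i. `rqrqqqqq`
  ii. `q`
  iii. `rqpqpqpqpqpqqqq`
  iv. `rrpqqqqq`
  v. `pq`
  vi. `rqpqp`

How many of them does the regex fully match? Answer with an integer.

5

i → match
ii → match
iii → match
iv → match
v → no match
vi → match
Total matched: 5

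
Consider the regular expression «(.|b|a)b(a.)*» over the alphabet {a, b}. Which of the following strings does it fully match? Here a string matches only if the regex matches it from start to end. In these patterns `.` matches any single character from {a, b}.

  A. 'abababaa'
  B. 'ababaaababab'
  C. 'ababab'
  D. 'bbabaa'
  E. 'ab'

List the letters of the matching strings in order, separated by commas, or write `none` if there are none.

A → match
B → match
C → match
D → match
E → match

A, B, C, D, E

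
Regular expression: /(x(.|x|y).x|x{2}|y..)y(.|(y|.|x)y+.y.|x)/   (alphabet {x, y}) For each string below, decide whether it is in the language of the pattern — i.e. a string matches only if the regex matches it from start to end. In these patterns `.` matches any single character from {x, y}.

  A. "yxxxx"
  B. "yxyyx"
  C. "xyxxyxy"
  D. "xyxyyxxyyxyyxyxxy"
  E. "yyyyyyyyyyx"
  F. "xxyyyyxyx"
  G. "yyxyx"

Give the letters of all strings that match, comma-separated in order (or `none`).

B, E, F, G

A. "yxxxx" → no match
B. "yxyyx" → match
C. "xyxxyxy" → no match
D → no match
E. "yyyyyyyyyyx" → match
F. "xxyyyyxyx" → match
G. "yyxyx" → match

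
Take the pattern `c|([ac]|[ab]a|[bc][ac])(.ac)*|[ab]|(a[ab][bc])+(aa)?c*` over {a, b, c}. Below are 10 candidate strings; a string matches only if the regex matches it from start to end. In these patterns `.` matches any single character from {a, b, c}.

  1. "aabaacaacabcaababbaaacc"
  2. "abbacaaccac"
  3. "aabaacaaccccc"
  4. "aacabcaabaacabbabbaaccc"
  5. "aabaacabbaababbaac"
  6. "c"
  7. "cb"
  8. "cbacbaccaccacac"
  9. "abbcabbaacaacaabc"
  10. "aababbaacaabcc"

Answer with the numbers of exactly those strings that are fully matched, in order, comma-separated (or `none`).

3, 4, 5, 6, 10

1 → no match
2 → no match
3 → match
4 → match
5 → match
6 → match
7 → no match
8 → no match
9 → no match
10 → match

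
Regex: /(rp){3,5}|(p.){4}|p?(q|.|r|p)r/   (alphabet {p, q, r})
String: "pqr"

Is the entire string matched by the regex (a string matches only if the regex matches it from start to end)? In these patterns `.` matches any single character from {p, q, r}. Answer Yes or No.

Yes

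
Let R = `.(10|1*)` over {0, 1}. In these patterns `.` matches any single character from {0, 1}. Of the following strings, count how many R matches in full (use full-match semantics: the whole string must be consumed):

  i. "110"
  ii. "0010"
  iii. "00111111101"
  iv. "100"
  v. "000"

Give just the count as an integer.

i → match
ii → no match
iii → no match
iv → no match
v → no match
Total matched: 1

1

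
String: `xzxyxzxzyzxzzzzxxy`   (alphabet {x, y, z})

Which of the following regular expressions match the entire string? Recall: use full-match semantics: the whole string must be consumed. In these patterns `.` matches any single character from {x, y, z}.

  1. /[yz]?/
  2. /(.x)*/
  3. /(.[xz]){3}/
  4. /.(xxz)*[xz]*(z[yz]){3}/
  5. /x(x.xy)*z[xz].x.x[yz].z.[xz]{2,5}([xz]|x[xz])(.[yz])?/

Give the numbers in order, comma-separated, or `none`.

1 → no match
2 → no match
3 → no match
4 → no match
5 → match

5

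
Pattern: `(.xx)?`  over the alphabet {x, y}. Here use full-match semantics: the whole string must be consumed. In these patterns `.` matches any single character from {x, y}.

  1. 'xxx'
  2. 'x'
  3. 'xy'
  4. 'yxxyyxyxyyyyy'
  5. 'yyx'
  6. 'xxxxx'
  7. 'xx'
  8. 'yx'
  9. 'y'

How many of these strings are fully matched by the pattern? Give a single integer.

1

1 → match
2 → no match
3 → no match
4 → no match
5 → no match
6 → no match
7 → no match
8 → no match
9 → no match
Total matched: 1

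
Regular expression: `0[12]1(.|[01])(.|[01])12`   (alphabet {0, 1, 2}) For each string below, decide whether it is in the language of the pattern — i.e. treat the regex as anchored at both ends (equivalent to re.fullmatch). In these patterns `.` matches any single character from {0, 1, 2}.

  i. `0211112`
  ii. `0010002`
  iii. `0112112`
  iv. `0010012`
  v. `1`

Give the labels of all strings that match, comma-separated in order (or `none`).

i → match
ii → no match — must end with `12`
iii → match
iv → no match
v → no match — must start with `0`

i, iii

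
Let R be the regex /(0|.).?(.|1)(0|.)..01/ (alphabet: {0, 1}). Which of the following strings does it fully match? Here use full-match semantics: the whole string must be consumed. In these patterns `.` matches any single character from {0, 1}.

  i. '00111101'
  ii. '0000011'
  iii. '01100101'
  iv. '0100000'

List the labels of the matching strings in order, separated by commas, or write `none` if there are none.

i → match
ii → no match — must end with '01'
iii → match
iv → no match — must end with '01'

i, iii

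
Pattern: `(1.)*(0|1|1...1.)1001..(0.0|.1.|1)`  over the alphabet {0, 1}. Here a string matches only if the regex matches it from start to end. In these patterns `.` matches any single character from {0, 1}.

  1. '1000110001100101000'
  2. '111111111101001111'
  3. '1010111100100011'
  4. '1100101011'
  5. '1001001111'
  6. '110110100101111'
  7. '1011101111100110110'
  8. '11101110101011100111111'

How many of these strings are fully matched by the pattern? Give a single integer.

7

1 → no match
2 → match
3 → match
4 → match
5 → match
6 → match
7 → match
8 → match
Total matched: 7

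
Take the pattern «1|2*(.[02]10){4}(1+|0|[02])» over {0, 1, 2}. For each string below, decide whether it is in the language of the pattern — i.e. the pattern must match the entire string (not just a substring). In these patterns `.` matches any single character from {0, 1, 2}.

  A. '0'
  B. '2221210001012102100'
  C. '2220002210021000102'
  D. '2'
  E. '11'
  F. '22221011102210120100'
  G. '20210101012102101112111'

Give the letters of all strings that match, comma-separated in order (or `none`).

none

A → no match
B → no match
C → no match
D → no match
E → no match
F → no match
G → no match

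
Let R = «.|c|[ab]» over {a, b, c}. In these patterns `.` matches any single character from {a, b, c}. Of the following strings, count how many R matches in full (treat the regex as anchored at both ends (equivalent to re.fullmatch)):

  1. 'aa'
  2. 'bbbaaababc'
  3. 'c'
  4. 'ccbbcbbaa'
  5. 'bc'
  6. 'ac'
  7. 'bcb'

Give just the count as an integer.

1

1 → no match
2 → no match
3 → match
4 → no match
5 → no match
6 → no match
7 → no match
Total matched: 1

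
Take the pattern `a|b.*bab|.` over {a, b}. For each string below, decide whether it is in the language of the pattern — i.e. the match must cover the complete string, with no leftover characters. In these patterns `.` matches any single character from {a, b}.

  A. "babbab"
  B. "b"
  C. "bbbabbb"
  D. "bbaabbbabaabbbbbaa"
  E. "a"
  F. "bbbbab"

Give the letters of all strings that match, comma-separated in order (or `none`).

A, B, E, F

A → match
B → match
C → no match
D → no match
E → match
F → match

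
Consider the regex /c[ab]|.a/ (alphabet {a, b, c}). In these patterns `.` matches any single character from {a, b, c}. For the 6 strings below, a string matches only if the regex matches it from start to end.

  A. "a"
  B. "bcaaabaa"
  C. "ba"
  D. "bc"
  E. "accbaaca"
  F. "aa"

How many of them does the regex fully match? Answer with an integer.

2

A. "a" → no match
B. "bcaaabaa" → no match
C. "ba" → match
D. "bc" → no match
E. "accbaaca" → no match
F. "aa" → match
Total matched: 2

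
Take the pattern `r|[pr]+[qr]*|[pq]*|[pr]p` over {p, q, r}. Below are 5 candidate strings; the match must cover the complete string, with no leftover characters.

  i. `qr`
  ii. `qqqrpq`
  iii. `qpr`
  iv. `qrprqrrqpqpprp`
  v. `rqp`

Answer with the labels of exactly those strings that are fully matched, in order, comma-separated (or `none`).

i → no match
ii → no match
iii → no match
iv → no match
v → no match

none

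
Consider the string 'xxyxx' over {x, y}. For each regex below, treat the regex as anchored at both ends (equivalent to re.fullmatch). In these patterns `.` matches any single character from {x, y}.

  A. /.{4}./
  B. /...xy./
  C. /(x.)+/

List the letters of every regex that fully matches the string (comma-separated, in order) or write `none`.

A → match
B → no match
C → no match

A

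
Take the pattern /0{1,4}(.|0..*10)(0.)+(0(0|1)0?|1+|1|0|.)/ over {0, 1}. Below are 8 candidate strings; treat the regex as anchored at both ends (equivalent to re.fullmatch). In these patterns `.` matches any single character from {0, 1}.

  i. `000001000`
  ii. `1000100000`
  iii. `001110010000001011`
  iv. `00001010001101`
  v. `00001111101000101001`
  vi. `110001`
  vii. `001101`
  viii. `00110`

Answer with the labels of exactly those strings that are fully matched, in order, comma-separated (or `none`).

i, iii

i → match
ii → no match — must start with `0`
iii → match
iv → no match
v → no match
vi → no match — must start with `0`
vii → no match
viii → no match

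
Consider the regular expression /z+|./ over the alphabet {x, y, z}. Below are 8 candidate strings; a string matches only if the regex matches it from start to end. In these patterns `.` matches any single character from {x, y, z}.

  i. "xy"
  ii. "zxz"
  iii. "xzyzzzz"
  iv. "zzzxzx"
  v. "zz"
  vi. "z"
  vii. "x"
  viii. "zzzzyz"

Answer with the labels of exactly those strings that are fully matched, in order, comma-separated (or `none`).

v, vi, vii

i → no match
ii → no match
iii → no match
iv → no match
v → match
vi → match
vii → match
viii → no match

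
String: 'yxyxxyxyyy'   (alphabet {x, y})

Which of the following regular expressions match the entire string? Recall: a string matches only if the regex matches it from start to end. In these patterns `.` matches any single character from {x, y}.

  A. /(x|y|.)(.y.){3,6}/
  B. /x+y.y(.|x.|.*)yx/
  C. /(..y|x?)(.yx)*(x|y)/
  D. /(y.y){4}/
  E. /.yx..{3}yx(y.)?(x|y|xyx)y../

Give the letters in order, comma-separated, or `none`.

A → match
B → no match — must start with 'x'
C → no match
D → no match
E → no match

A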